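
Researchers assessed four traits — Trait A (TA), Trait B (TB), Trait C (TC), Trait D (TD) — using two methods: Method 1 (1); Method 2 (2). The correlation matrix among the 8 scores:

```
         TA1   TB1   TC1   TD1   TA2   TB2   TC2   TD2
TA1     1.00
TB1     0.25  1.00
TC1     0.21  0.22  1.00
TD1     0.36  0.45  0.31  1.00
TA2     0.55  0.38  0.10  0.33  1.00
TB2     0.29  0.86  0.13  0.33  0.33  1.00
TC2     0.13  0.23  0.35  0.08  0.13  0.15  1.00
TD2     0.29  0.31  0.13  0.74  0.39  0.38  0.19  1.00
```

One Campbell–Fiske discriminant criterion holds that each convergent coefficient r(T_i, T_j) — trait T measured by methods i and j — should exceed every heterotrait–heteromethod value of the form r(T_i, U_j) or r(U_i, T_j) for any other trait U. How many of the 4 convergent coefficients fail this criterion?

Each convergent coefficient versus the relevant comparison correlations:
TA (methods 1·2): 0.55 vs {0.29, 0.38, 0.13, 0.10, 0.29, 0.33} → pass.
TB (methods 1·2): 0.86 vs {0.38, 0.29, 0.23, 0.13, 0.31, 0.33} → pass.
TC (methods 1·2): 0.35 vs {0.10, 0.13, 0.13, 0.23, 0.13, 0.08} → pass.
TD (methods 1·2): 0.74 vs {0.33, 0.29, 0.33, 0.31, 0.08, 0.13} → pass.
0 of 4 fail.

0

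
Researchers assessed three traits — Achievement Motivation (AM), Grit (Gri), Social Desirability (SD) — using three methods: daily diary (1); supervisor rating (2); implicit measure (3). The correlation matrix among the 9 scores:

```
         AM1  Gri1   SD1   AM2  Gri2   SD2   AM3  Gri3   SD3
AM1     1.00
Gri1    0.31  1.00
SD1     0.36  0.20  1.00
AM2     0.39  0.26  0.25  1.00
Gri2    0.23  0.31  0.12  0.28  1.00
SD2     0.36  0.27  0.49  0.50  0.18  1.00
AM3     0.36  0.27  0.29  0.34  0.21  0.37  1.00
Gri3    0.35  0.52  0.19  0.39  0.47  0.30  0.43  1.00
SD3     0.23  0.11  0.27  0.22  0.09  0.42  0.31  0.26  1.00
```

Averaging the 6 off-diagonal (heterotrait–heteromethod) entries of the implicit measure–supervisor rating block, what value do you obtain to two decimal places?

0.26

HTHM values (method 3 × method 2): 0.21, 0.37, 0.39, 0.30, 0.22, 0.09; mean = 1.58/6 = 0.26.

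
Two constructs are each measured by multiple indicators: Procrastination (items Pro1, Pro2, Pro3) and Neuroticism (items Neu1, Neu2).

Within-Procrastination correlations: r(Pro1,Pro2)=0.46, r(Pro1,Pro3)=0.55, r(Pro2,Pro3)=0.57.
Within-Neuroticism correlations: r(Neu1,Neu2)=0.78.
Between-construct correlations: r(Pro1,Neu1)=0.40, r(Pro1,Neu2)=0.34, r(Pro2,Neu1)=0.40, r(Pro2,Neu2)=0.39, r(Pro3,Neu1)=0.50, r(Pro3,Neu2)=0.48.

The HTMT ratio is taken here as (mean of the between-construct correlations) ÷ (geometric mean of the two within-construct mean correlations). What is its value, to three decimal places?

0.653

Between-construct mean = 2.51/6 = 0.4183.
Mean within-Pro = 1.58/3 = 0.5267; mean within-Neu = 0.78/1 = 0.7800.
Geometric mean = √(0.5267 × 0.7800) = 0.6410.
HTMT = 0.4183 / 0.6410 = 0.653.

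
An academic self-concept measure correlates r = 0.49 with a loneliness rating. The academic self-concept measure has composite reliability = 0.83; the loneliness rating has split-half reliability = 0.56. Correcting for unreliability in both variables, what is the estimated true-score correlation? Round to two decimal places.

0.72

r_true = r_obs / √(r_xx · r_yy) = 0.49 / √(0.83 × 0.56) = 0.49 / √0.4648 = 0.49 / 0.6818 ≈ 0.72.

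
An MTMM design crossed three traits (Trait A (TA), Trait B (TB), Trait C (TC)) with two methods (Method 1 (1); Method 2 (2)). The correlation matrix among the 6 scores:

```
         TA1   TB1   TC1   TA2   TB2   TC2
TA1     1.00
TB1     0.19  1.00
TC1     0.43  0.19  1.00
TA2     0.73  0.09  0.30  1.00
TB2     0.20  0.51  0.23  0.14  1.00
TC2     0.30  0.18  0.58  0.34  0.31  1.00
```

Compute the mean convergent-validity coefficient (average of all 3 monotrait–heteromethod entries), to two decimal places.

0.61

Convergent values: 0.73, 0.51, 0.58; mean = 1.82/3 = 0.61.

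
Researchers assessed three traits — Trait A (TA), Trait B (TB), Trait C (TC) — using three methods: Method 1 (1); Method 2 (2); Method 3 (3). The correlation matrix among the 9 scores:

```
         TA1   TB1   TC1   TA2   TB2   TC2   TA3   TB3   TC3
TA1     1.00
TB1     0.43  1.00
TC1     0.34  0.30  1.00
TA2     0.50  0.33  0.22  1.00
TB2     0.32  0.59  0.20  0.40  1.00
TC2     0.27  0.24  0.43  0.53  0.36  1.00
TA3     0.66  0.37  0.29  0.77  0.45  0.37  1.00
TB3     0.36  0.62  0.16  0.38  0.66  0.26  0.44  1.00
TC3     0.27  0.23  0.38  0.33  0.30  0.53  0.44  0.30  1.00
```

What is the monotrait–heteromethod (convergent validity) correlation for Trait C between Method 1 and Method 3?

Same trait (TC), different methods: r(TC1, TC3) = 0.38.

0.38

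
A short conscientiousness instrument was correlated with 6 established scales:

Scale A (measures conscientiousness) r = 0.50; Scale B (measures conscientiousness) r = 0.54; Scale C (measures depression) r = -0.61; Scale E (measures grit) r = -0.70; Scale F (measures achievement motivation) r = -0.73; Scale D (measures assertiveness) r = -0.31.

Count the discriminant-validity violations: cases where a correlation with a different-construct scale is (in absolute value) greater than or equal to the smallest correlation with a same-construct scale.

3

Convergent (same construct = conscientiousness): Scale A, Scale B.
Smallest convergent = 0.50. Discriminant |r|: 0.61, 0.70, 0.73, 0.31; count ≥ 0.50 → 3.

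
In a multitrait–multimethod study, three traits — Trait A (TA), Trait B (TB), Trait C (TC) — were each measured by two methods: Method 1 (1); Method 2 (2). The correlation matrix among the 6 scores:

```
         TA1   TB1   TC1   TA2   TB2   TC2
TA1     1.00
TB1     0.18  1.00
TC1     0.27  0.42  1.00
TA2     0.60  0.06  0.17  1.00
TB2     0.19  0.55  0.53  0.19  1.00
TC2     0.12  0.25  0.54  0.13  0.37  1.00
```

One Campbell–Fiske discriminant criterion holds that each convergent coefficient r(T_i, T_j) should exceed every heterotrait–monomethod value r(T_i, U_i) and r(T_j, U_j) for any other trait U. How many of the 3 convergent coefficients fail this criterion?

0

Each convergent coefficient versus the relevant comparison correlations:
TA (methods 1·2): 0.60 vs {0.18, 0.19, 0.27, 0.13} → pass.
TB (methods 1·2): 0.55 vs {0.18, 0.19, 0.42, 0.37} → pass.
TC (methods 1·2): 0.54 vs {0.27, 0.13, 0.42, 0.37} → pass.
0 of 3 fail.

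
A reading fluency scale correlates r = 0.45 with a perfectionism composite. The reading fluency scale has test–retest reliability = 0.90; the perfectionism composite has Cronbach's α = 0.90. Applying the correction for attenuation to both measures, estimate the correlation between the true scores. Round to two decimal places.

r_true = r_obs / √(r_xx · r_yy) = 0.45 / √(0.90 × 0.90) = 0.45 / √0.8100 = 0.45 / 0.9000 ≈ 0.50.

0.50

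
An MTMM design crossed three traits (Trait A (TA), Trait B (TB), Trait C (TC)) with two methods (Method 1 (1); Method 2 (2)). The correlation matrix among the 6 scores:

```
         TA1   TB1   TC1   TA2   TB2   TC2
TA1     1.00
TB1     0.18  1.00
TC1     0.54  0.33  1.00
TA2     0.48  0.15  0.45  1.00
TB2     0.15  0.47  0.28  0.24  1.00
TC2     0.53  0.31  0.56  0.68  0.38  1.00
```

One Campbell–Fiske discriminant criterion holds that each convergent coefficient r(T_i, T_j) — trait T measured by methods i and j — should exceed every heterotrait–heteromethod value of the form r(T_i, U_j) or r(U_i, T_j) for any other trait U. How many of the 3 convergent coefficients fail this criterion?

1

Each convergent coefficient versus the relevant comparison correlations:
TA (methods 1·2): 0.48 vs {0.15, 0.15, 0.53, 0.45} → fail.
TB (methods 1·2): 0.47 vs {0.15, 0.15, 0.31, 0.28} → pass.
TC (methods 1·2): 0.56 vs {0.45, 0.53, 0.28, 0.31} → pass.
1 of 3 fail.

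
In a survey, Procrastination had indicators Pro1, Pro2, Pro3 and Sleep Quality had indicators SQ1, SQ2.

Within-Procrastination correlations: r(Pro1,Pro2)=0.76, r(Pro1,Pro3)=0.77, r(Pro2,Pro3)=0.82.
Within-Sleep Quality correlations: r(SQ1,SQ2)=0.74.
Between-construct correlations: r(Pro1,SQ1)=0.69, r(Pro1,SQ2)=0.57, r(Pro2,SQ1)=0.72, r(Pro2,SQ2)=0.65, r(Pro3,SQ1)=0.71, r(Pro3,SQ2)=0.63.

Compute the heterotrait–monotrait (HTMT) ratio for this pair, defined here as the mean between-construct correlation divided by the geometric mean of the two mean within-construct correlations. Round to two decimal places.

0.87

Between-construct mean = 3.97/6 = 0.6617.
Mean within-Pro = 2.35/3 = 0.7833; mean within-SQ = 0.74/1 = 0.7400.
Geometric mean = √(0.7833 × 0.7400) = 0.7613.
HTMT = 0.6617 / 0.7613 = 0.87.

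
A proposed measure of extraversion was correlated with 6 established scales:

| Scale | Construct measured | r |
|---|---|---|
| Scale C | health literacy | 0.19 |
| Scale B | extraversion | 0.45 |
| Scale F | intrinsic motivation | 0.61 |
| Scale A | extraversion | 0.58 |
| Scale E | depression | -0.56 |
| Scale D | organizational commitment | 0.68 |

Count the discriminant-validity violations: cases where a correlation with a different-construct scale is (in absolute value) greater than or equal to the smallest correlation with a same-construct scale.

Convergent (same construct = extraversion): Scale B, Scale A.
Smallest convergent = 0.45. Discriminant |r|: 0.19, 0.61, 0.56, 0.68; count ≥ 0.45 → 3.

3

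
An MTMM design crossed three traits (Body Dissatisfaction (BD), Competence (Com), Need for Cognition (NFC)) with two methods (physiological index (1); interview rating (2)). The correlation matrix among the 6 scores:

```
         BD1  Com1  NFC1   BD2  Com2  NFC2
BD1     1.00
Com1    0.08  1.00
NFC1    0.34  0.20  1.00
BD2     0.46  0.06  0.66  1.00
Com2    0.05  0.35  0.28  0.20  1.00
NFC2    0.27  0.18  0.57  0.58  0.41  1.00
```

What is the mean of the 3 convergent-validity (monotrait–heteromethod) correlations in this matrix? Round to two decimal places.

0.46

Convergent values: 0.46, 0.35, 0.57; mean = 1.38/3 = 0.46.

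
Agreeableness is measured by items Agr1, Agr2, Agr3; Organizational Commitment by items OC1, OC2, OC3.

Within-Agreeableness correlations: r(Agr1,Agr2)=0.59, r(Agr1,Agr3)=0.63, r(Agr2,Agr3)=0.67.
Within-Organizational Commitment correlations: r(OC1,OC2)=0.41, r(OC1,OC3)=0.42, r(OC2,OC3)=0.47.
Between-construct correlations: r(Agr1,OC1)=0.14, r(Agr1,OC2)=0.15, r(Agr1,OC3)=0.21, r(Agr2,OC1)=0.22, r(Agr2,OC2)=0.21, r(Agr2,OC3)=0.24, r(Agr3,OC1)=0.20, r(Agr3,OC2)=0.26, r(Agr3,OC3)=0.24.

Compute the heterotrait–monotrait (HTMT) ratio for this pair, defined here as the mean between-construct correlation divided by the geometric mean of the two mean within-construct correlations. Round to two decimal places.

0.40

Between-construct mean = 1.87/9 = 0.2078.
Mean within-Agr = 1.89/3 = 0.6300; mean within-OC = 1.30/3 = 0.4333.
Geometric mean = √(0.6300 × 0.4333) = 0.5225.
HTMT = 0.2078 / 0.5225 = 0.40.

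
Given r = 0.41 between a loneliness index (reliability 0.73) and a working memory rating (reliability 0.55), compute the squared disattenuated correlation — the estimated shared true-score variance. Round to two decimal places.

0.42

Disattenuated r = 0.41 / √(0.73 × 0.55) = 0.41 / 0.6336 = 0.6471.
Shared true-score variance = 0.6471² = 0.4187 ≈ 0.42.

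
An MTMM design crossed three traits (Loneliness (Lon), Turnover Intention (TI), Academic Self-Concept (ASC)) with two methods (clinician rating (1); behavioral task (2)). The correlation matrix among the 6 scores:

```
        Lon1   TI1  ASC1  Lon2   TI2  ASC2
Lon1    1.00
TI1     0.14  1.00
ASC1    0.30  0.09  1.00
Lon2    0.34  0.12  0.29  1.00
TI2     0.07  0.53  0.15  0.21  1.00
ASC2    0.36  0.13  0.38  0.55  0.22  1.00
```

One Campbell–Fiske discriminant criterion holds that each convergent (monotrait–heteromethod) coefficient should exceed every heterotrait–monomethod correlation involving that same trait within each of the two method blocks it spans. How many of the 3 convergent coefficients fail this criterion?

2

Checking each validity diagonal entry against its comparison values:
Lon (methods 1·2): 0.34 vs {0.14, 0.21, 0.30, 0.55} → fail.
TI (methods 1·2): 0.53 vs {0.14, 0.21, 0.09, 0.22} → pass.
ASC (methods 1·2): 0.38 vs {0.30, 0.55, 0.09, 0.22} → fail.
2 of 3 fail.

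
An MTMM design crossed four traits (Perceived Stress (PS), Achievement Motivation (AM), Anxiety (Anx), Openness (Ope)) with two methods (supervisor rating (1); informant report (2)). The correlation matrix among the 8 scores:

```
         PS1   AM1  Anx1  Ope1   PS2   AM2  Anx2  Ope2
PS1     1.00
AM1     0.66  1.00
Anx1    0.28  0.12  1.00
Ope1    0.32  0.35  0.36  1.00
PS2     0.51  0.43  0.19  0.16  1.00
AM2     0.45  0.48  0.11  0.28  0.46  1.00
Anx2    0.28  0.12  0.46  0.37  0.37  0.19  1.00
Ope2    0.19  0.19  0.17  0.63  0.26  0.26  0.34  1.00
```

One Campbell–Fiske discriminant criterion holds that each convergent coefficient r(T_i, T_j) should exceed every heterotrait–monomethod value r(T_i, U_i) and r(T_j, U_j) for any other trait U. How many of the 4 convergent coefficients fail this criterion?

2

Convergent coefficients and their comparison sets:
PS (methods 1·2): 0.51 vs {0.66, 0.46, 0.28, 0.37, 0.32, 0.26} → fail.
AM (methods 1·2): 0.48 vs {0.66, 0.46, 0.12, 0.19, 0.35, 0.26} → fail.
Anx (methods 1·2): 0.46 vs {0.28, 0.37, 0.12, 0.19, 0.36, 0.34} → pass.
Ope (methods 1·2): 0.63 vs {0.32, 0.26, 0.35, 0.26, 0.36, 0.34} → pass.
2 of 4 fail.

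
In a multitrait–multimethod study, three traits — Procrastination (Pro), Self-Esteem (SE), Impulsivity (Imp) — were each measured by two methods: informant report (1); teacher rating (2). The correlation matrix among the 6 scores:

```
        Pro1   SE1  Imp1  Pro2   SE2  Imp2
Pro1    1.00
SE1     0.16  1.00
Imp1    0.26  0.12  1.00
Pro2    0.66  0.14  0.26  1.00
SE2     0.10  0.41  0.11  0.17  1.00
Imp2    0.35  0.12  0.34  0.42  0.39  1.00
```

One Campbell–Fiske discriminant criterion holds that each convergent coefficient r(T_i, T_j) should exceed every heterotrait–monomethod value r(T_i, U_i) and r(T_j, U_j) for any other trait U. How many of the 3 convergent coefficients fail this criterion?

Each convergent coefficient versus the relevant comparison correlations:
Pro (methods 1·2): 0.66 vs {0.16, 0.17, 0.26, 0.42} → pass.
SE (methods 1·2): 0.41 vs {0.16, 0.17, 0.12, 0.39} → pass.
Imp (methods 1·2): 0.34 vs {0.26, 0.42, 0.12, 0.39} → fail.
1 of 3 fail.

1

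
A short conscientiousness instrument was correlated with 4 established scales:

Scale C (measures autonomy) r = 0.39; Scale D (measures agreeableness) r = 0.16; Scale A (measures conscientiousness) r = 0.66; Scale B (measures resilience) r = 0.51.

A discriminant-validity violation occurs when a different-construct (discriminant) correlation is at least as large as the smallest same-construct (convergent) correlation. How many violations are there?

0

Convergent (same construct = conscientiousness): Scale A.
Smallest convergent = 0.66. Discriminant values: 0.39, 0.16, 0.51; count ≥ 0.66 → 0.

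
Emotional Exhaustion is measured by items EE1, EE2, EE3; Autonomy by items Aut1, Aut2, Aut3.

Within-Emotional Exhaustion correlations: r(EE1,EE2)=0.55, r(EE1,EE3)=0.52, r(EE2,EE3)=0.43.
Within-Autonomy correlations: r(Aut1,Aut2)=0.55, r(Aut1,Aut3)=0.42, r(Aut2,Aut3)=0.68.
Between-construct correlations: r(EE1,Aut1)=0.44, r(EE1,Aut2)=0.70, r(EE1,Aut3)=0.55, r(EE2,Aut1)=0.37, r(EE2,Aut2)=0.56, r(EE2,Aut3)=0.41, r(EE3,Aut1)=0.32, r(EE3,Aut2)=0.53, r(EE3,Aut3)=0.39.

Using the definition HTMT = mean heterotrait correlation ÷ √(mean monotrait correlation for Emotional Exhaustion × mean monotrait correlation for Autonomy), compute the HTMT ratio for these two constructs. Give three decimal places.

0.905

Between-construct mean = 4.27/9 = 0.4744.
Mean within-EE = 1.50/3 = 0.5000; mean within-Aut = 1.65/3 = 0.5500.
Geometric mean = √(0.5000 × 0.5500) = 0.5244.
HTMT = 0.4744 / 0.5244 = 0.905.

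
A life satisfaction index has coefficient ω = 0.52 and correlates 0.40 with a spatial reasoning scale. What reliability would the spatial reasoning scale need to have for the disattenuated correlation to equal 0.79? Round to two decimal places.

0.49

r_true = r_obs / √(r_xx · r_yy) ⇒ 0.79 = 0.40 / √(0.52 · r_yy).
√(0.52 · r_yy) = 0.40 / 0.79 = 0.5063; 0.52 · r_yy = 0.2563; r_yy = 0.2563 / 0.52 ≈ 0.49.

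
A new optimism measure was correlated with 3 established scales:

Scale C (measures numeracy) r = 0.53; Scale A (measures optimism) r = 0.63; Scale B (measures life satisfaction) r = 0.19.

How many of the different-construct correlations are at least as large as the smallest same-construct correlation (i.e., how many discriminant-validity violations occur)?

Convergent (same construct = optimism): Scale A.
Smallest convergent = 0.63. Discriminant values: 0.53, 0.19; count ≥ 0.63 → 0.

0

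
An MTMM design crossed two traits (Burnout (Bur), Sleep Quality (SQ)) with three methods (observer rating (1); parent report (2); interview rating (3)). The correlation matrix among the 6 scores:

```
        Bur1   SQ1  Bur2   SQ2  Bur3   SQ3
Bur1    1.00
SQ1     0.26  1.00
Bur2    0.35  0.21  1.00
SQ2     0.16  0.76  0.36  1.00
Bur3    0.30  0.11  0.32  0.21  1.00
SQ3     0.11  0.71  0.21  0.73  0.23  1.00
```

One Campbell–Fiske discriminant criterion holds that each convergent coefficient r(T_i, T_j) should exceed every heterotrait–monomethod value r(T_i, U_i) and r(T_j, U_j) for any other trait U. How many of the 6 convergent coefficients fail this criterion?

2

Checking each validity diagonal entry against its comparison values:
Bur (methods 1·2): 0.35 vs {0.26, 0.36} → fail.
Bur (methods 1·3): 0.30 vs {0.26, 0.23} → pass.
Bur (methods 2·3): 0.32 vs {0.36, 0.23} → fail.
SQ (methods 1·2): 0.76 vs {0.26, 0.36} → pass.
SQ (methods 1·3): 0.71 vs {0.26, 0.23} → pass.
SQ (methods 2·3): 0.73 vs {0.36, 0.23} → pass.
2 of 6 fail.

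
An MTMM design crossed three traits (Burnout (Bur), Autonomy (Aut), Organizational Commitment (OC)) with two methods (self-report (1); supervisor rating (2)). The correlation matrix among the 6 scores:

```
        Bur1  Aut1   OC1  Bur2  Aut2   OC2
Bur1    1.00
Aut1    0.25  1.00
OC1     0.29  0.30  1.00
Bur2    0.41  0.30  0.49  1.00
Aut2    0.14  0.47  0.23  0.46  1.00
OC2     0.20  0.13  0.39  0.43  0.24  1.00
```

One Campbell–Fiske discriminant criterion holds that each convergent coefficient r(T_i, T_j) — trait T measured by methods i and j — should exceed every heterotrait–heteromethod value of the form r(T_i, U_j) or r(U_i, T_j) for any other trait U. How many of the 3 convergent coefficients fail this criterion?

2

Convergent coefficients and their comparison sets:
Bur (methods 1·2): 0.41 vs {0.14, 0.30, 0.20, 0.49} → fail.
Aut (methods 1·2): 0.47 vs {0.30, 0.14, 0.13, 0.23} → pass.
OC (methods 1·2): 0.39 vs {0.49, 0.20, 0.23, 0.13} → fail.
2 of 3 fail.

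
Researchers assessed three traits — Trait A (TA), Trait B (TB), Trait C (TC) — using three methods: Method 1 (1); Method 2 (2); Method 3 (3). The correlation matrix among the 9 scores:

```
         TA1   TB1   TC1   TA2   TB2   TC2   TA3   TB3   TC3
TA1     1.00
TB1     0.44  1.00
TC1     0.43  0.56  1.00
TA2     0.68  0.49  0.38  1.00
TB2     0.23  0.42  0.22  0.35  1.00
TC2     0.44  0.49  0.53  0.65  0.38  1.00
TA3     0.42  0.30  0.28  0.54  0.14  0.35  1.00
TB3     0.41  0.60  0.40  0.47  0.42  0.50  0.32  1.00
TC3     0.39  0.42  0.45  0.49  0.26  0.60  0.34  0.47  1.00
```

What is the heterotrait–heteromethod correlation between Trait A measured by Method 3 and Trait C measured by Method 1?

Different traits and methods: r(TA3, TC1) = 0.28.

0.28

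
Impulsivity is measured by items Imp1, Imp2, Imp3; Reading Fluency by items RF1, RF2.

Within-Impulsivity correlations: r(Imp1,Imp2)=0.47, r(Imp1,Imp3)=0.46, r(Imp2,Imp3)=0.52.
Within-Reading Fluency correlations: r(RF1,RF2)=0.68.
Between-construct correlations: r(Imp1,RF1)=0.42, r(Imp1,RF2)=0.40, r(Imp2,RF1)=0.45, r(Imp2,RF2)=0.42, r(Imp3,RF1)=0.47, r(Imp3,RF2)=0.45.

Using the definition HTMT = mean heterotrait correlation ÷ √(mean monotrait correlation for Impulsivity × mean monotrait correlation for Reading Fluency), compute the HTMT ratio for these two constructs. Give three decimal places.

Between-construct mean = 2.61/6 = 0.4350.
Mean within-Imp = 1.45/3 = 0.4833; mean within-RF = 0.68/1 = 0.6800.
Geometric mean = √(0.4833 × 0.6800) = 0.5733.
HTMT = 0.4350 / 0.5733 = 0.759.

0.759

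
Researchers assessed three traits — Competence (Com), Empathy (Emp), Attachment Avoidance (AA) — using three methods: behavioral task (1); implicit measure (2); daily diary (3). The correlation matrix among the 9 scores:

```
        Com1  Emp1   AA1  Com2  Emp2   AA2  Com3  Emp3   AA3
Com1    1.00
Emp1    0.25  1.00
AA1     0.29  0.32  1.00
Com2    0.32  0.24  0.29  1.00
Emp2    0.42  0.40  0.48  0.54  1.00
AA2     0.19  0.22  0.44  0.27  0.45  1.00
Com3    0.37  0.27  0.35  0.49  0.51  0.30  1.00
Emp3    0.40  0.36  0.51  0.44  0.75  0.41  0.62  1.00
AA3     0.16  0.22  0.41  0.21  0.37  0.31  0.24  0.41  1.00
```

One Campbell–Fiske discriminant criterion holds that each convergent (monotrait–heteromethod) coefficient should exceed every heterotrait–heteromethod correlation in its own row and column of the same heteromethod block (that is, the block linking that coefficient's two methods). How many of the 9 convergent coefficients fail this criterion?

8

Checking each validity diagonal entry against its comparison values:
Com (methods 1·2): 0.32 vs {0.42, 0.24, 0.19, 0.29} → fail.
Com (methods 1·3): 0.37 vs {0.40, 0.27, 0.16, 0.35} → fail.
Com (methods 2·3): 0.49 vs {0.44, 0.51, 0.21, 0.30} → fail.
Emp (methods 1·2): 0.40 vs {0.24, 0.42, 0.22, 0.48} → fail.
Emp (methods 1·3): 0.36 vs {0.27, 0.40, 0.22, 0.51} → fail.
Emp (methods 2·3): 0.75 vs {0.51, 0.44, 0.37, 0.41} → pass.
AA (methods 1·2): 0.44 vs {0.29, 0.19, 0.48, 0.22} → fail.
AA (methods 1·3): 0.41 vs {0.35, 0.16, 0.51, 0.22} → fail.
AA (methods 2·3): 0.31 vs {0.30, 0.21, 0.41, 0.37} → fail.
8 of 9 fail.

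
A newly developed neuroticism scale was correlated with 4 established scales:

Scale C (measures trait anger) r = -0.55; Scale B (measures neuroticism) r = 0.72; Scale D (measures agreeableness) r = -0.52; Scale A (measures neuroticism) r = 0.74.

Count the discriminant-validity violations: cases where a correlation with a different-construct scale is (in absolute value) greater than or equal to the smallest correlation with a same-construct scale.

0

Convergent (same construct = neuroticism): Scale B, Scale A.
Smallest convergent = 0.72. Discriminant |r|: 0.55, 0.52; count ≥ 0.72 → 0.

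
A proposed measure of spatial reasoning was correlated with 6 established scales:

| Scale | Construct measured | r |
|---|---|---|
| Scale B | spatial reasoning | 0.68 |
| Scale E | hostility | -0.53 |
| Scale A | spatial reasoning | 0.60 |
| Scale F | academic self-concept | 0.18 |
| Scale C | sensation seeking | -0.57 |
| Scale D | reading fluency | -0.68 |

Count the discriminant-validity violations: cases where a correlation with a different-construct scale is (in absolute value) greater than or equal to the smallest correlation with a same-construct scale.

Convergent (same construct = spatial reasoning): Scale B, Scale A.
Smallest convergent = 0.60. Discriminant |r|: 0.53, 0.18, 0.57, 0.68; count ≥ 0.60 → 1.

1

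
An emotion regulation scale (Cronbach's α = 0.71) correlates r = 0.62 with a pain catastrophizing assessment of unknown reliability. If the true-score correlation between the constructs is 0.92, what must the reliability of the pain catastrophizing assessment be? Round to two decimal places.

0.64

r_true = r_obs / √(r_xx · r_yy) ⇒ 0.92 = 0.62 / √(0.71 · r_yy).
√(0.71 · r_yy) = 0.62 / 0.92 = 0.6739; 0.71 · r_yy = 0.4541; r_yy = 0.4541 / 0.71 ≈ 0.64.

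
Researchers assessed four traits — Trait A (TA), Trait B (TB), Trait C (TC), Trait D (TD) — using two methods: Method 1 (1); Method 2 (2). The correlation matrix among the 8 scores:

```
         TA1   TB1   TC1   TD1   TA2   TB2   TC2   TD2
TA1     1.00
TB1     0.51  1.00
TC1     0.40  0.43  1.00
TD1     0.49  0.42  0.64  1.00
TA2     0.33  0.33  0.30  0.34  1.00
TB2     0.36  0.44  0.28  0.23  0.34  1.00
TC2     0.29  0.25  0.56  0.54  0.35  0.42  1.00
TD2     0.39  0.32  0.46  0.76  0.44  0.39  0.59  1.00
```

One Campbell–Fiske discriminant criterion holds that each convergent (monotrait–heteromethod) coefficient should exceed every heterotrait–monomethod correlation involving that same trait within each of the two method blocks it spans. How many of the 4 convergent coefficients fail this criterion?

3

Each convergent coefficient versus the relevant comparison correlations:
TA (methods 1·2): 0.33 vs {0.51, 0.34, 0.40, 0.35, 0.49, 0.44} → fail.
TB (methods 1·2): 0.44 vs {0.51, 0.34, 0.43, 0.42, 0.42, 0.39} → fail.
TC (methods 1·2): 0.56 vs {0.40, 0.35, 0.43, 0.42, 0.64, 0.59} → fail.
TD (methods 1·2): 0.76 vs {0.49, 0.44, 0.42, 0.39, 0.64, 0.59} → pass.
3 of 4 fail.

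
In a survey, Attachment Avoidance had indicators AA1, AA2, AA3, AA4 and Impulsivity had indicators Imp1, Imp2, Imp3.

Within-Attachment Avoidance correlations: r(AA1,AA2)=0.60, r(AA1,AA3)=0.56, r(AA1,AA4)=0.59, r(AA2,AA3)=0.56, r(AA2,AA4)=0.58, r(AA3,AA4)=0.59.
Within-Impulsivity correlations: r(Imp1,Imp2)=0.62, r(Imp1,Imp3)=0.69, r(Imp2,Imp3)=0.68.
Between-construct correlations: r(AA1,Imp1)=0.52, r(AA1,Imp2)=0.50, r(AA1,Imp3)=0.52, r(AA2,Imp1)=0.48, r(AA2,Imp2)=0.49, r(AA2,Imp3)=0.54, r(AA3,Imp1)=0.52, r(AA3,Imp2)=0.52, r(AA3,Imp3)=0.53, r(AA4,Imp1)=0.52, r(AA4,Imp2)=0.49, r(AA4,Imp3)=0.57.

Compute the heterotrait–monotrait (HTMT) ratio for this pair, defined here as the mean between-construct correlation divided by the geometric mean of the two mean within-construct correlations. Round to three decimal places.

0.833

Between-construct mean = 6.20/12 = 0.5167.
Mean within-AA = 3.48/6 = 0.5800; mean within-Imp = 1.99/3 = 0.6633.
Geometric mean = √(0.5800 × 0.6633) = 0.6203.
HTMT = 0.5167 / 0.6203 = 0.833.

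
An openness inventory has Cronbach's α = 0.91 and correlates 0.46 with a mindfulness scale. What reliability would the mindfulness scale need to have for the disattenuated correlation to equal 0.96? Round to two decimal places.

r_true = r_obs / √(r_xx · r_yy) ⇒ 0.96 = 0.46 / √(0.91 · r_yy).
√(0.91 · r_yy) = 0.46 / 0.96 = 0.4792; 0.91 · r_yy = 0.2296; r_yy = 0.2296 / 0.91 ≈ 0.25.

0.25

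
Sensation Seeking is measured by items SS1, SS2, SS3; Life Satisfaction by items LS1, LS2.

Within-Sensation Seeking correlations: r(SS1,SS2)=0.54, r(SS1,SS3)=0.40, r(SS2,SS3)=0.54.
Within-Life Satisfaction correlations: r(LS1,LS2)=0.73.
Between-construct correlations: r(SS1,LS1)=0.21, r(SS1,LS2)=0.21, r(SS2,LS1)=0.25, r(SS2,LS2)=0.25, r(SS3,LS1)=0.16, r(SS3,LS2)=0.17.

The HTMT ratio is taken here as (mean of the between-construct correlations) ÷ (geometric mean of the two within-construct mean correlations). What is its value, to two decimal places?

Mean heterotrait r = 1.25/6 = 0.2083.
Mean within-SS = 1.48/3 = 0.4933; mean within-LS = 0.73/1 = 0.7300.
Geometric mean = √(0.4933 × 0.7300) = 0.6001.
HTMT = 0.2083 / 0.6001 = 0.35.

0.35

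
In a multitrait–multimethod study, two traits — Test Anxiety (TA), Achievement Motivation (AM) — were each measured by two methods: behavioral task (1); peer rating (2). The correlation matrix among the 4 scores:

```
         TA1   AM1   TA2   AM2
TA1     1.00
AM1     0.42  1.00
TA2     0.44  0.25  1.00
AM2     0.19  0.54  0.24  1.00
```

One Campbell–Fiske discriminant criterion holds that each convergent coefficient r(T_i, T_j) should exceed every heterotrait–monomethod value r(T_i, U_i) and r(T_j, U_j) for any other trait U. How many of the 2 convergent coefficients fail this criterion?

Each convergent coefficient versus the relevant comparison correlations:
TA (methods 1·2): 0.44 vs {0.42, 0.24} → pass.
AM (methods 1·2): 0.54 vs {0.42, 0.24} → pass.
0 of 2 fail.

0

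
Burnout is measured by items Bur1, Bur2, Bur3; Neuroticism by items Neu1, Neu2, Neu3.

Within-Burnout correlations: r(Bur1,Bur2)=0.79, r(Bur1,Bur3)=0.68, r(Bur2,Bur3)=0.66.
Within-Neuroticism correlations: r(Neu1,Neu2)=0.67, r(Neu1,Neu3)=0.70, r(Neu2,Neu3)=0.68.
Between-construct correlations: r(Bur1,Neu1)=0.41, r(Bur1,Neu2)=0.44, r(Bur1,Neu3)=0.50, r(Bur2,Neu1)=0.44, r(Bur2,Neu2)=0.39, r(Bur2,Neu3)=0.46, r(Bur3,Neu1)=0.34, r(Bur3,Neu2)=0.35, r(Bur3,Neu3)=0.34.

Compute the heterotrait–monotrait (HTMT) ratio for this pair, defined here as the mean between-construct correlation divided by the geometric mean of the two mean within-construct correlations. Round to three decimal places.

0.585

Between-construct mean = 3.67/9 = 0.4078.
Mean within-Bur = 2.13/3 = 0.7100; mean within-Neu = 2.05/3 = 0.6833.
Geometric mean = √(0.7100 × 0.6833) = 0.6965.
HTMT = 0.4078 / 0.6965 = 0.585.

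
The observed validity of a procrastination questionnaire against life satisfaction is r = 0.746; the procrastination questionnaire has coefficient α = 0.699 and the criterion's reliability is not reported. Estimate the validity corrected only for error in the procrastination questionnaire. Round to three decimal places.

0.892

Single correction: r_c = r_obs / √r_xx = 0.746 / √0.699 = 0.746 / 0.8361 ≈ 0.892.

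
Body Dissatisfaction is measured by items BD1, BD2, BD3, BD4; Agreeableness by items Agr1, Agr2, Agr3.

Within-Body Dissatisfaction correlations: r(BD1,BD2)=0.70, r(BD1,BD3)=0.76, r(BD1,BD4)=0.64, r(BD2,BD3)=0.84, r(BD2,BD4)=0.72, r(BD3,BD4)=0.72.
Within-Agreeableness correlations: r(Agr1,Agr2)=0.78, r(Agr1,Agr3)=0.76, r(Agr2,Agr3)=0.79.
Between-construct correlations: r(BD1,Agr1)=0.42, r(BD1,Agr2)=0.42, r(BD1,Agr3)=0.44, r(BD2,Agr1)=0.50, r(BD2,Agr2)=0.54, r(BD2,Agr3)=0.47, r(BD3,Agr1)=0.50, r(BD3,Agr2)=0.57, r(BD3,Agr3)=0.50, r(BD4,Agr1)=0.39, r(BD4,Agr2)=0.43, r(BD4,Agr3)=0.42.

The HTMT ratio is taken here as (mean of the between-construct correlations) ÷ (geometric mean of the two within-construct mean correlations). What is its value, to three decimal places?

Mean heterotrait r = 5.60/12 = 0.4667.
Mean within-BD = 4.38/6 = 0.7300; mean within-Agr = 2.33/3 = 0.7767.
Geometric mean = √(0.7300 × 0.7767) = 0.7530.
HTMT = 0.4667 / 0.7530 = 0.620.

0.620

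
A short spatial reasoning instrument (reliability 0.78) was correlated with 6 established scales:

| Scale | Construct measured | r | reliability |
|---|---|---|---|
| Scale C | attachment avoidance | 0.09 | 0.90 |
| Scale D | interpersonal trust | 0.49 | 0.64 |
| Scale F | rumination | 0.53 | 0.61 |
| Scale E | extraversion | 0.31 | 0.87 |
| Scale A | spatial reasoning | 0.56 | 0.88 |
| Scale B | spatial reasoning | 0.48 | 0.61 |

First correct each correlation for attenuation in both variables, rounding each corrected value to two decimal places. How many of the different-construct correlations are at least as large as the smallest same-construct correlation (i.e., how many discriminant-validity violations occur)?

Disattenuated r (r / √(r_scale · r_new)):
  Scale C (disc): 0.09 / √(0.90·0.78) = 0.11
  Scale D (disc): 0.49 / √(0.64·0.78) = 0.69
  Scale F (disc): 0.53 / √(0.61·0.78) = 0.77
  Scale E (disc): 0.31 / √(0.87·0.78) = 0.38
  Scale A (conv): 0.56 / √(0.88·0.78) = 0.68
  Scale B (conv): 0.48 / √(0.61·0.78) = 0.70
Smallest convergent = 0.68. Discriminant values: 0.11, 0.69, 0.77, 0.38; count ≥ 0.68 → 2.

2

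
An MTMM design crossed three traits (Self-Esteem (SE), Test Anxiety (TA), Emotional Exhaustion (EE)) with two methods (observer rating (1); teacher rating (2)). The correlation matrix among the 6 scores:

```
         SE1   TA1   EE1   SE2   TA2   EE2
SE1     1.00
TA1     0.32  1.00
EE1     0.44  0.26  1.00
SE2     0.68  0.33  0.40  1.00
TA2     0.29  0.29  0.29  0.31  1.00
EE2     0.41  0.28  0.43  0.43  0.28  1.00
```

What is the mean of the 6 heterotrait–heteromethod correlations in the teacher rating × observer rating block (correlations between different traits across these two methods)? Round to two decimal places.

HTHM values (method 2 × method 1): 0.33, 0.40, 0.29, 0.29, 0.41, 0.28; mean = 2.00/6 = 0.33.

0.33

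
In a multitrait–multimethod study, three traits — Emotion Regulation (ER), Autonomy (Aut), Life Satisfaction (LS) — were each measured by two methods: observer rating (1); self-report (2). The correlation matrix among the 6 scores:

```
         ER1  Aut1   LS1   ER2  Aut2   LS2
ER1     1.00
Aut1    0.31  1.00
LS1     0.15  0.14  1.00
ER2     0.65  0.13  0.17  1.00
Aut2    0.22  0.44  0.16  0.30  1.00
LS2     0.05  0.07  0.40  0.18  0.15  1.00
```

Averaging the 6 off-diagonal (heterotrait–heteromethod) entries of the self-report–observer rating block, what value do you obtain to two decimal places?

0.13

HTHM values (method 2 × method 1): 0.13, 0.17, 0.22, 0.16, 0.05, 0.07; mean = 0.80/6 = 0.13.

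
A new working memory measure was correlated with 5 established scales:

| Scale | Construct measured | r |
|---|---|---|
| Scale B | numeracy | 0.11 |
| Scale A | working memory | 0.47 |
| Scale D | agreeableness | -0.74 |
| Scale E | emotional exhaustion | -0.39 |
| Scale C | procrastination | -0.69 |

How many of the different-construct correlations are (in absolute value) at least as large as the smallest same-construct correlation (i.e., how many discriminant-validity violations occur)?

Convergent (same construct = working memory): Scale A.
Smallest convergent = 0.47. Discriminant |r|: 0.11, 0.74, 0.39, 0.69; count ≥ 0.47 → 2.

2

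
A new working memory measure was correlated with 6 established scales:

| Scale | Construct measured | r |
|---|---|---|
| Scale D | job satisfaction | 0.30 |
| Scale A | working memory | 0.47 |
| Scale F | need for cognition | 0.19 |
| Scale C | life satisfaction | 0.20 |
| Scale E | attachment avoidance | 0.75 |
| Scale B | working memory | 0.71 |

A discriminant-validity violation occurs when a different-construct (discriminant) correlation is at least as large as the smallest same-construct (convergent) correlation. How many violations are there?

Convergent (same construct = working memory): Scale A, Scale B.
Smallest convergent = 0.47. Discriminant values: 0.30, 0.19, 0.20, 0.75; count ≥ 0.47 → 1.

1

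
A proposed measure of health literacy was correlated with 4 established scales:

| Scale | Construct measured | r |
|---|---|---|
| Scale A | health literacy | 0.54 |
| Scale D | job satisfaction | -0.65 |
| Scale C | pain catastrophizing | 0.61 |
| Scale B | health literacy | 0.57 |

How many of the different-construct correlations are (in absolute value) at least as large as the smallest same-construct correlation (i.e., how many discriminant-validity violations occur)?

Convergent (same construct = health literacy): Scale A, Scale B.
Smallest convergent = 0.54. Discriminant |r|: 0.65, 0.61; count ≥ 0.54 → 2.

2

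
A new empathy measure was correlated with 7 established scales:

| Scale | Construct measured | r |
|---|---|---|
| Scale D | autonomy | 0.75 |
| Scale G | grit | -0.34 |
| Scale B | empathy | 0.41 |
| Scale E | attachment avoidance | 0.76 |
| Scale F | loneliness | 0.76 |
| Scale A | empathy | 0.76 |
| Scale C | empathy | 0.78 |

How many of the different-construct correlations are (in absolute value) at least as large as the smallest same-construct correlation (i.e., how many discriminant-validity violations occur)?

3

Convergent (same construct = empathy): Scale B, Scale A, Scale C.
Smallest convergent = 0.41. Discriminant |r|: 0.75, 0.34, 0.76, 0.76; count ≥ 0.41 → 3.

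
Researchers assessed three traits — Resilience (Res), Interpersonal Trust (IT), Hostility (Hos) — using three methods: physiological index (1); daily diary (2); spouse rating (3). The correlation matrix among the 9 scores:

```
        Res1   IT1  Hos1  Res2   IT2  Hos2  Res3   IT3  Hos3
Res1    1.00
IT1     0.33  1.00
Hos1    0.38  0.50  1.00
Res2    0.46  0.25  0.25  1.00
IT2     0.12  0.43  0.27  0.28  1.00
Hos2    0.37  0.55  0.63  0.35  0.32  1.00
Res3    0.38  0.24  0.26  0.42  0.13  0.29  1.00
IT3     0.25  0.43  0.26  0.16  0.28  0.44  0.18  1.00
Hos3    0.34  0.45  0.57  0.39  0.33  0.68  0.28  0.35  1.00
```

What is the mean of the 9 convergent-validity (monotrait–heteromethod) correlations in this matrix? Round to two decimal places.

0.48

Convergent values: 0.46, 0.38, 0.42, 0.43, 0.43, 0.28, 0.63, 0.57, 0.68; mean = 4.28/9 = 0.48.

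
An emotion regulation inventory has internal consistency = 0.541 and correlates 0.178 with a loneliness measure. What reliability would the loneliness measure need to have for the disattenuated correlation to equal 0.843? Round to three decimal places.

0.082

r_true = r_obs / √(r_xx · r_yy) ⇒ 0.843 = 0.178 / √(0.541 · r_yy).
√(0.541 · r_yy) = 0.178 / 0.843 = 0.2112; 0.541 · r_yy = 0.0446; r_yy = 0.0446 / 0.541 ≈ 0.082.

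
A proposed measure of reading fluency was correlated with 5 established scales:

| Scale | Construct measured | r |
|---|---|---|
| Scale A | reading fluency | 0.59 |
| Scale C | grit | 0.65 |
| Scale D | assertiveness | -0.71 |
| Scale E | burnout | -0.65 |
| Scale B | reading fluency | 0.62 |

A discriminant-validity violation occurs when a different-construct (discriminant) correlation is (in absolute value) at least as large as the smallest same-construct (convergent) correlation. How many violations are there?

Convergent (same construct = reading fluency): Scale A, Scale B.
Smallest convergent = 0.59. Discriminant |r|: 0.65, 0.71, 0.65; count ≥ 0.59 → 3.

3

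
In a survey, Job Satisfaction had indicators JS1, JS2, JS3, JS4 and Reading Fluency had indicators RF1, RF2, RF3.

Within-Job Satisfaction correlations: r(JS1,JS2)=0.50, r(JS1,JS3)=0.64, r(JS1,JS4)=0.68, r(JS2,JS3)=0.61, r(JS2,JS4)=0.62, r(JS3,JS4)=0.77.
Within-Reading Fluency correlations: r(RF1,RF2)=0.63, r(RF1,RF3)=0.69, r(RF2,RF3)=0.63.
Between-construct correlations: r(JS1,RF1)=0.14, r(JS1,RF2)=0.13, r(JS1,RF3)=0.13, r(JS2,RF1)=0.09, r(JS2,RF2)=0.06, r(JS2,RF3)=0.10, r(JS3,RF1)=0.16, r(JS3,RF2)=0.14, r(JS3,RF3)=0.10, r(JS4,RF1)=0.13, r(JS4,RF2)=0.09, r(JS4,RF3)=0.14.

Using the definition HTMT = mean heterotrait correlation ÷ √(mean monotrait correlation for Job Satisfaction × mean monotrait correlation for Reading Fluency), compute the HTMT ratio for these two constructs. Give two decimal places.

0.18

Mean heterotrait r = 1.41/12 = 0.1175.
Mean within-JS = 3.82/6 = 0.6367; mean within-RF = 1.95/3 = 0.6500.
Geometric mean = √(0.6367 × 0.6500) = 0.6433.
HTMT = 0.1175 / 0.6433 = 0.18.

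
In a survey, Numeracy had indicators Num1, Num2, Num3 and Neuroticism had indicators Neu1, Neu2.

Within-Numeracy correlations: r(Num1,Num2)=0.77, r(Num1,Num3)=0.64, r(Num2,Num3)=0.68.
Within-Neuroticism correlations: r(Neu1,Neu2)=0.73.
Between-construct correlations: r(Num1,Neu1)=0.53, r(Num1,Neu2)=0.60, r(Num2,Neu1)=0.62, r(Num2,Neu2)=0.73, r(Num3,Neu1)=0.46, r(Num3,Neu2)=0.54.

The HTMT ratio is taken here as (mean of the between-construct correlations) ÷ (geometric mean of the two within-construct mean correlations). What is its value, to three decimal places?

0.813

Between-construct mean = 3.48/6 = 0.5800.
Mean within-Num = 2.09/3 = 0.6967; mean within-Neu = 0.73/1 = 0.7300.
Geometric mean = √(0.6967 × 0.7300) = 0.7132.
HTMT = 0.5800 / 0.7132 = 0.813.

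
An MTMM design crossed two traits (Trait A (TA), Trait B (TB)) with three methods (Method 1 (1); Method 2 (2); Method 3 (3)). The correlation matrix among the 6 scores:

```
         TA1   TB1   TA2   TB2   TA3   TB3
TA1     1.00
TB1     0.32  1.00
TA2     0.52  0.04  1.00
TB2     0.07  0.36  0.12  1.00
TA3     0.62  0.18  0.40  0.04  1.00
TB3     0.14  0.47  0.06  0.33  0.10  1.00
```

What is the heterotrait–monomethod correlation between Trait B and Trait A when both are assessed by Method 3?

Different traits, same method: r(TB3, TA3) = 0.10.

0.10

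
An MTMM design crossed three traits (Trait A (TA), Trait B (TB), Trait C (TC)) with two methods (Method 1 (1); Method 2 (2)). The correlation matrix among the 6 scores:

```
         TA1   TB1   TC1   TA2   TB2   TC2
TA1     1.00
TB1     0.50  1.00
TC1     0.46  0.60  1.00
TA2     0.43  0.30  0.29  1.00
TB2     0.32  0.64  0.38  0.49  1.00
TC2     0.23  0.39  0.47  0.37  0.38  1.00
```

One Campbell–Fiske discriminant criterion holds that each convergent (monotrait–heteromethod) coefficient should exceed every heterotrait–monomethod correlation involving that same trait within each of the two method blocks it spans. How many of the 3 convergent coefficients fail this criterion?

Convergent coefficients and their comparison sets:
TA (methods 1·2): 0.43 vs {0.50, 0.49, 0.46, 0.37} → fail.
TB (methods 1·2): 0.64 vs {0.50, 0.49, 0.60, 0.38} → pass.
TC (methods 1·2): 0.47 vs {0.46, 0.37, 0.60, 0.38} → fail.
2 of 3 fail.

2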